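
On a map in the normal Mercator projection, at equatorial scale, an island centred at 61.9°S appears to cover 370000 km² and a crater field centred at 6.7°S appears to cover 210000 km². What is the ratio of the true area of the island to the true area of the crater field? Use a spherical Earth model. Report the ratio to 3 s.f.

Mercator's areal exaggeration is sec²φ; hence true area = (apparent area) · cos²φ.
True area of island: 370000 × cos²(61.9°) = 370000 × 0.2219 = 82090 km².
True area of crater field: 210000 × cos²(6.7°) = 210000 × 0.9864 = 207100 km².
Ratio = 82090 / 207100 ≈ 0.396.

0.396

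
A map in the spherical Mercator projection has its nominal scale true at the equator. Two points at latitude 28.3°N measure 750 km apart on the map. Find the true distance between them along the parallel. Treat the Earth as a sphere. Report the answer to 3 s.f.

The Mercator projection is conformal; its linear scale factor is the same in every direction and equals sec φ = 1/cos φ.
Along the parallel at 28.3°, map distances are exaggerated by k = sec 28.3° = 1.136.
True distance = 750 / 1.136 = 750 × cos 28.3° ≈ 660 km.

660 km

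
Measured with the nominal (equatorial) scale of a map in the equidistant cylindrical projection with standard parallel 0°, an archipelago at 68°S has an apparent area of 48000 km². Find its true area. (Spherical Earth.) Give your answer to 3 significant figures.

In the plate carrée (x = Rλ, y = Rφ), meridians are true-scale (h = 1) and parallels are stretched by k = sec φ.
Areal scale = h·k = 1 × sec φ; at 68°, h = 1.000, k = 2.669, so h·k = 2.669.
True area = apparent / (areal scale) = 48000 / 2.669 ≈ 18000 km².

18000 km²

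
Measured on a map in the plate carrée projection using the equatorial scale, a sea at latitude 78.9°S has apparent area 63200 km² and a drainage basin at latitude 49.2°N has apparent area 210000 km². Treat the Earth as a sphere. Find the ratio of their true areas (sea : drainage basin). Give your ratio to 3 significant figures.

On the plate carrée, areal scale = h·k = 1 × sec φ, so true area = apparent × cos φ.
True area of sea: 63200 × cos(78.9°) = 63200 × 0.1925 = 12170 km².
True area of drainage basin: 210000 × cos(49.2°) = 210000 × 0.6534 = 137200 km².
Ratio = 12170 / 137200 ≈ 0.0887.

0.0887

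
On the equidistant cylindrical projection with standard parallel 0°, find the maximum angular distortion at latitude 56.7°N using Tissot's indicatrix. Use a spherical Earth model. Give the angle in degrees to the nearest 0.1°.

33.9°

In the plate carrée (x = Rλ, y = Rφ), meridians are true-scale (h = 1) and parallels are stretched by k = sec φ.
At 56.7°: h = 1.000, k = 1.821; principal scales a = 1.821, b = 1.000.
sin(ω/2) = (a − b)/(a + b) = 0.8214/2.821 = 0.2911, so ω = 2 arcsin(0.2911) ≈ 33.9°.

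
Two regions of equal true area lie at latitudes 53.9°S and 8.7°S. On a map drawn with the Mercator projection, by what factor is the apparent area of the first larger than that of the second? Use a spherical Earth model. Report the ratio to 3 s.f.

Mercator areal scale is sec²φ.
At 53.9°: sec²(53.9°) = 1/0.5892² = 2.881.
At 8.7°: sec²(8.7°) = 1/0.9885² = 1.023.
Ratio = 2.881/1.023 = cos²(8.7°)/cos²(53.9°) ≈ 2.81.

2.81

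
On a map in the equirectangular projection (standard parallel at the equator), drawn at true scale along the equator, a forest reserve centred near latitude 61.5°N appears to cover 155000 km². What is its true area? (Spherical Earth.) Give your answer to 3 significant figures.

For the equirectangular projection with φ₀ = 0 (plate carrée), h = 1 along meridians and k = sec φ along parallels.
Areal scale = h·k = 1 × sec φ; at 61.5°, h = 1.000, k = 2.096, so h·k = 2.096.
True area = apparent / (areal scale) = 155000 / 2.096 ≈ 74000 km².

74000 km²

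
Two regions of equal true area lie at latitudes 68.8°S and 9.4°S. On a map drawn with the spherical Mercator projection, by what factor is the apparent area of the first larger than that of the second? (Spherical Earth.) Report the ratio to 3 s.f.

7.44

Mercator is conformal with k = sec φ, so areal scale = k² = sec²φ.
At 68.8°: sec²(68.8°) = 1/0.3616² = 7.647.
At 9.4°: sec²(9.4°) = 1/0.9866² = 1.027.
Ratio = 7.647/1.027 = cos²(9.4°)/cos²(68.8°) ≈ 7.44.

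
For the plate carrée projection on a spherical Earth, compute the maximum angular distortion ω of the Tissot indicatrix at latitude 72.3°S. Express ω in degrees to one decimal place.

In the plate carrée (x = Rλ, y = Rφ), meridians are true-scale (h = 1) and parallels are stretched by k = sec φ.
At 72.3°: h = 1.000, k = 3.289; principal scales a = 3.289, b = 1.000.
sin(ω/2) = (a − b)/(a + b) = 2.289/4.289 = 0.5337, so ω = 2 arcsin(0.5337) ≈ 64.5°.

64.5°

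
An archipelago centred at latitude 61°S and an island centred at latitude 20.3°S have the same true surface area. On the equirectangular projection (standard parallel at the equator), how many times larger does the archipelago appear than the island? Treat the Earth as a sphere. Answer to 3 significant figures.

1.93

For the equirectangular projection with φ₀ = 0 (plate carrée), h = 1 along meridians and k = sec φ along parallels.
Areal scale at 61°: h·k = 1.000 × 2.063 = 2.063.
Areal scale at 20.3°: h·k = 1.000 × 1.066 = 1.066.
Ratio = 2.063/1.066 ≈ 1.93.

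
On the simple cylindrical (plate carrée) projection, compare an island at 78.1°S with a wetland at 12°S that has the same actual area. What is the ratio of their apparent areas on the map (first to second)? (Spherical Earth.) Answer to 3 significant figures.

4.74

For the equirectangular projection with φ₀ = 0 (plate carrée), h = 1 along meridians and k = sec φ along parallels.
Areal scale at 78.1°: h·k = 1.000 × 4.850 = 4.850.
Areal scale at 12°: h·k = 1.000 × 1.022 = 1.022.
Ratio = 4.850/1.022 ≈ 4.74.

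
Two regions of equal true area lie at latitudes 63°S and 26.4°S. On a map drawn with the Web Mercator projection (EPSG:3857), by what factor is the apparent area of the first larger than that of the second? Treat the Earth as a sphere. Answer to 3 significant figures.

3.89

Mercator is conformal with k = sec φ, so areal scale = k² = sec²φ.
At 63°: sec²(63°) = 1/0.4540² = 4.852.
At 26.4°: sec²(26.4°) = 1/0.8957² = 1.246.
Ratio = 4.852/1.246 = cos²(26.4°)/cos²(63°) ≈ 3.89.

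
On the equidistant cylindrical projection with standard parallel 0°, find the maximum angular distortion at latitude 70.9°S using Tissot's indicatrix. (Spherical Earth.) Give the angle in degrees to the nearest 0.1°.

For the equirectangular projection with φ₀ = 0 (plate carrée), h = 1 along meridians and k = sec φ along parallels.
At 70.9°: h = 1.000, k = 3.056; principal scales a = 3.056, b = 1.000.
sin(ω/2) = (a − b)/(a + b) = 2.056/4.056 = 0.5069, so ω = 2 arcsin(0.5069) ≈ 60.9°.

60.9°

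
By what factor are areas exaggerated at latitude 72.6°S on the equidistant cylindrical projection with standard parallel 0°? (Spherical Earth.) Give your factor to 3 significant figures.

Plate carrée maps x = Rλ, y = Rφ. The meridian scale is h = 1 and the parallel scale is k = 1/cos φ = sec φ.
Areal scale = h·k = 1 × sec φ; at 72.6°, h = 1.000, k = 3.344, so h·k = 3.344.

3.34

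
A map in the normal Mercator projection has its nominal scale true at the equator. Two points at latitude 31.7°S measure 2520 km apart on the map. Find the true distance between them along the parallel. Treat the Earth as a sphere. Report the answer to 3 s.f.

2140 km

For Mercator, h = k = sec φ (a conformal cylindrical projection has a single point scale, 1/cos φ).
Along the parallel at 31.7°, map distances are exaggerated by k = sec 31.7° = 1.175.
True distance = 2520 / 1.175 = 2520 × cos 31.7° ≈ 2140 km.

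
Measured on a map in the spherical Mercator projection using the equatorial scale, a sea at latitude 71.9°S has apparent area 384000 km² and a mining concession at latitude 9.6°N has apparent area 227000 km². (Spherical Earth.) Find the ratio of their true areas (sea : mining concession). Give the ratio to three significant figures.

0.168

On Mercator the areal scale is sec²φ, so true area = apparent × cos²φ.
True area of sea: 384000 × cos²(71.9°) = 384000 × 0.09652 = 37060 km².
True area of mining concession: 227000 × cos²(9.6°) = 227000 × 0.9722 = 220700 km².
Ratio = 37060 / 220700 ≈ 0.168.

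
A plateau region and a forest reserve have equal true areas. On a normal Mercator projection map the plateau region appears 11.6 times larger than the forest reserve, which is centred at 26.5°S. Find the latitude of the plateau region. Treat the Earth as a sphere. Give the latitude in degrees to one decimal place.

74.8°

Mercator areal scale is sec²φ, so apparent-area ratio = sec²φ₁ / sec²φ₂ = cos²φ₂ / cos²φ₁.
cos²φ₂ / cos²φ₁ = 11.6  ⇒  cos φ₁ = cos 26.5° / √11.6 = 0.8949/3.406 = 0.2628.
φ₁ = arccos(0.2628) ≈ 74.8°.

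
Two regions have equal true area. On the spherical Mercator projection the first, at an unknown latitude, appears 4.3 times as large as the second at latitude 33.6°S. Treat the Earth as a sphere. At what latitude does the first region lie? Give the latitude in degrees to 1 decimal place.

66.3°

Mercator areal scale is sec²φ, so apparent-area ratio = sec²φ₁ / sec²φ₂ = cos²φ₂ / cos²φ₁.
cos²φ₂ / cos²φ₁ = 4.3  ⇒  cos φ₁ = cos 33.6° / √4.3 = 0.8329/2.074 = 0.4017.
φ₁ = arccos(0.4017) ≈ 66.3°.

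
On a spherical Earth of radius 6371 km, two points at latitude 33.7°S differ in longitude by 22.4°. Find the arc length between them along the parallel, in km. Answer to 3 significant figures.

2070 km

Arc length along a parallel = R cos φ · Δλ (with Δλ in radians).
= 6371 × cos 33.7° × (22.4° × π/180) = 6371 × 0.8320 × 0.3910 ≈ 2070 km.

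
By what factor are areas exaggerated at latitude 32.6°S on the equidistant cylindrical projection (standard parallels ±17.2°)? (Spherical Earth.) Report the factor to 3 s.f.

1.13

With standard parallel φ₀ = 17.2°, the equirectangular projection gives x = Rλ cos φ₀, y = Rφ, so h = 1 and k = cos 17.2° / cos φ.
Areal scale = h·k = 1 × cos φ₀ / cos φ; at 32.6°, h = 1.000, k = 1.134, so h·k = 1.134.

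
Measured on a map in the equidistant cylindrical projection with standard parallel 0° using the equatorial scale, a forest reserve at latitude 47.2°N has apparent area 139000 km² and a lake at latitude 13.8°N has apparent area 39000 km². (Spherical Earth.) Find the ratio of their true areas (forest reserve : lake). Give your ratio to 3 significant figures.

On the plate carrée, areal scale = h·k = 1 × sec φ, so true area = apparent × cos φ.
True area of forest reserve: 139000 × cos(47.2°) = 139000 × 0.6794 = 94440 km².
True area of lake: 39000 × cos(13.8°) = 39000 × 0.9711 = 37870 km².
Ratio = 94440 / 37870 ≈ 2.49.

2.49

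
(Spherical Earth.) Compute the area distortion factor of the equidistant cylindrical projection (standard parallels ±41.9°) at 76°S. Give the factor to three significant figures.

In the equirectangular projection with standard parallel φ₀ = 41.9° (x = Rλ cos φ₀, y = Rφ), meridians are true-scale (h = 1) and the parallel scale is k = cos φ₀ / cos φ.
Areal scale = h·k = 1 × cos φ₀ / cos φ; at 76°, h = 1.000, k = 3.077, so h·k = 3.077.

3.08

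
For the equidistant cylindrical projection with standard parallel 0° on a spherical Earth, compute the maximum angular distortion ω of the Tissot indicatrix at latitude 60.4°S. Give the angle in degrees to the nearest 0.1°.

In the plate carrée (x = Rλ, y = Rφ), meridians are true-scale (h = 1) and parallels are stretched by k = sec φ.
At 60.4°: h = 1.000, k = 2.025; principal scales a = 2.025, b = 1.000.
sin(ω/2) = (a − b)/(a + b) = 1.025/3.025 = 0.3387, so ω = 2 arcsin(0.3387) ≈ 39.6°.

39.6°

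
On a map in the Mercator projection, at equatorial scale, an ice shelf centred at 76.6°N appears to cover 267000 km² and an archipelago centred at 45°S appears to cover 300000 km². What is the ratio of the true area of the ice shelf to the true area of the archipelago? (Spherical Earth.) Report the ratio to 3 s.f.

0.0956

On Mercator the areal scale is sec²φ, so true area = apparent × cos²φ.
True area of ice shelf: 267000 × cos²(76.6°) = 267000 × 0.05371 = 14340 km².
True area of archipelago: 300000 × cos²(45°) = 300000 × 0.5000 = 150000 km².
Ratio = 14340 / 150000 ≈ 0.0956.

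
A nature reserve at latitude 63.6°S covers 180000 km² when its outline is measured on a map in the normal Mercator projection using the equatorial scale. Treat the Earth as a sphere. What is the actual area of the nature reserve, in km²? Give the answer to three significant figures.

The Mercator projection is conformal; its linear scale factor is the same in every direction and equals sec φ = 1/cos φ.
Areal scale = k² = sec²φ = 1/cos²(63.6°) = 1/0.4446² = 5.058.
True area = apparent / (areal scale) = 180000 / 5.058 ≈ 35600 km².

35600 km²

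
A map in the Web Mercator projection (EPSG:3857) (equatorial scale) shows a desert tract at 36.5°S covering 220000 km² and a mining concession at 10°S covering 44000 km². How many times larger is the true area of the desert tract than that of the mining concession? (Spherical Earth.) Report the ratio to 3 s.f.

3.33

On Mercator the areal scale is sec²φ, so true area = apparent × cos²φ.
True area of desert tract: 220000 × cos²(36.5°) = 220000 × 0.6462 = 142200 km².
True area of mining concession: 44000 × cos²(10°) = 44000 × 0.9698 = 42670 km².
Ratio = 142200 / 42670 ≈ 3.33.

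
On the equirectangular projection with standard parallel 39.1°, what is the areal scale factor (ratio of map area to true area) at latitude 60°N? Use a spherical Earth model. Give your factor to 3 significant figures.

In the equirectangular projection with standard parallel φ₀ = 39.1° (x = Rλ cos φ₀, y = Rφ), meridians are true-scale (h = 1) and the parallel scale is k = cos φ₀ / cos φ.
Areal scale = h·k = 1 × cos φ₀ / cos φ; at 60°, h = 1.000, k = 1.552, so h·k = 1.552.

1.55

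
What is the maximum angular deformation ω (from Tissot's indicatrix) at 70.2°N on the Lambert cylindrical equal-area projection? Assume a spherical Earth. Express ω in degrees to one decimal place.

105.1°

The Lambert cylindrical equal-area projection is the cylindrical equal-area projection with its standard parallel at the equator (φ₀ = 0). A cylindrical equal-area projection with standard parallel φ₀ has meridian scale h = cos φ / cos φ₀ and parallel scale k = cos φ₀ / cos φ (so areas are preserved, h·k = 1).
At 70.2°: h = 0.3387, k = 2.952; principal scales a = 2.952, b = 0.3387.
sin(ω/2) = (a − b)/(a + b) = 2.613/3.291 = 0.7941, so ω = 2 arcsin(0.7941) ≈ 105.1°.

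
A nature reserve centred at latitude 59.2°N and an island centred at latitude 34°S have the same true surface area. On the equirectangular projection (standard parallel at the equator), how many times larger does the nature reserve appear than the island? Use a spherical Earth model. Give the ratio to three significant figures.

1.62

For the equirectangular projection with φ₀ = 0 (plate carrée), h = 1 along meridians and k = sec φ along parallels.
Areal scale at 59.2°: h·k = 1.000 × 1.953 = 1.953.
Areal scale at 34°: h·k = 1.000 × 1.206 = 1.206.
Ratio = 1.953/1.206 ≈ 1.62.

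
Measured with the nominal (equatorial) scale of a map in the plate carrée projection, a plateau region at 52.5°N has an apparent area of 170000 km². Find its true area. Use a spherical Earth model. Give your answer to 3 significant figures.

103000 km²

In the plate carrée (x = Rλ, y = Rφ), meridians are true-scale (h = 1) and parallels are stretched by k = sec φ.
Areal scale = h·k = 1 × sec φ; at 52.5°, h = 1.000, k = 1.643, so h·k = 1.643.
True area = apparent / (areal scale) = 170000 / 1.643 ≈ 103000 km².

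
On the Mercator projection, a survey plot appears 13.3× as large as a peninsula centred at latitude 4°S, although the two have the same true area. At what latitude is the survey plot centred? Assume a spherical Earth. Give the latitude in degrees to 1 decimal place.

On Mercator, (apparent₁)/(apparent₂) = sec²φ₁ / sec²φ₂ when true areas are equal.
cos²φ₂ / cos²φ₁ = 13.3  ⇒  cos φ₁ = cos 4° / √13.3 = 0.9976/3.647 = 0.2735.
φ₁ = arccos(0.2735) ≈ 74.1°.

74.1°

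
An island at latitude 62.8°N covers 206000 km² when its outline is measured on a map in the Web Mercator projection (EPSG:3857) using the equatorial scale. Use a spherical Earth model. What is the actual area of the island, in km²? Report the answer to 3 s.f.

The Mercator projection is conformal; its linear scale factor is the same in every direction and equals sec φ = 1/cos φ.
Areal scale = k² = sec²φ = 1/cos²(62.8°) = 1/0.4571² = 4.786.
True area = apparent / (areal scale) = 206000 / 4.786 ≈ 43000 km².

43000 km²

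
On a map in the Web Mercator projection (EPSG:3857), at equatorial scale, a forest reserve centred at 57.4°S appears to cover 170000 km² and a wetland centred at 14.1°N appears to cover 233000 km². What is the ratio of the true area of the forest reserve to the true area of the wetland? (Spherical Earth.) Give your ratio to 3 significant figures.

0.225

On Mercator the areal scale is sec²φ, so true area = apparent × cos²φ.
True area of forest reserve: 170000 × cos²(57.4°) = 170000 × 0.2903 = 49350 km².
True area of wetland: 233000 × cos²(14.1°) = 233000 × 0.9407 = 219200 km².
Ratio = 49350 / 219200 ≈ 0.225.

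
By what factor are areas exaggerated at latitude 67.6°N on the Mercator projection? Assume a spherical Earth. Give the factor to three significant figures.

6.89

For Mercator, h = k = sec φ (a conformal cylindrical projection has a single point scale, 1/cos φ).
Areal scale = k² = sec²φ = 1/cos²(67.6°) = 1/0.3811² = 6.886.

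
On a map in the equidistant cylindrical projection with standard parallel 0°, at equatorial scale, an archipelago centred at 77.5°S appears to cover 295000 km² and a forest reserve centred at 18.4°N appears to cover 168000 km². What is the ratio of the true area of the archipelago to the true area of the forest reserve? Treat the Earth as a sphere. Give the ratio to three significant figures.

0.401

On the plate carrée, areal scale = h·k = 1 × sec φ, so true area = apparent × cos φ.
True area of archipelago: 295000 × cos(77.5°) = 295000 × 0.2164 = 63850 km².
True area of forest reserve: 168000 × cos(18.4°) = 168000 × 0.9489 = 159400 km².
Ratio = 63850 / 159400 ≈ 0.401.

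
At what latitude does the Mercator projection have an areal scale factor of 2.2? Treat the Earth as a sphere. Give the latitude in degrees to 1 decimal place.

Mercator areal scale is sec²φ.
sec²φ = 2.2  ⇒  cos²φ = 0.4545  ⇒  cos φ = 0.6742.
φ = arccos(0.6742) ≈ 47.6°.

47.6°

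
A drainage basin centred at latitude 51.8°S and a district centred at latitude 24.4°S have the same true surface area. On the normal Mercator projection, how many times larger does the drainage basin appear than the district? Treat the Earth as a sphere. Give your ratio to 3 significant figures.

2.17

On Mercator, area is exaggerated by sec²φ = 1/cos²φ.
At 51.8°: sec²(51.8°) = 1/0.6184² = 2.615.
At 24.4°: sec²(24.4°) = 1/0.9107² = 1.206.
Ratio = 2.615/1.206 = cos²(24.4°)/cos²(51.8°) ≈ 2.17.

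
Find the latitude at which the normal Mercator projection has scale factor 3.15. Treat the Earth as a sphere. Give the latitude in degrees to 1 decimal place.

71.5°

Mercator scale is k = sec φ = 1/cos φ.
1/cos φ = 3.15  ⇒  cos φ = 0.3175  ⇒  φ = arccos(0.3175) ≈ 71.5°.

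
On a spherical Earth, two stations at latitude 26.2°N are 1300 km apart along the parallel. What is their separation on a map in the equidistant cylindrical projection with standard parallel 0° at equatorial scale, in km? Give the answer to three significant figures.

Plate carrée maps x = Rλ, y = Rφ. The meridian scale is h = 1 and the parallel scale is k = 1/cos φ = sec φ.
Along the parallel, k = sec 26.2° = 1/0.8973 = 1.115.
Map distance = 1300 × 1.115 ≈ 1450 km.

1450 km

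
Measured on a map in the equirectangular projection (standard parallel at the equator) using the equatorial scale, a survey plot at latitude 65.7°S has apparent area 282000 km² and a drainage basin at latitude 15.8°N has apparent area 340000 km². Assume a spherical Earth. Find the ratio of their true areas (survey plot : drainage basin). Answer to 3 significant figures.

On the plate carrée, areal scale = h·k = 1 × sec φ, so true area = apparent × cos φ.
True area of survey plot: 282000 × cos(65.7°) = 282000 × 0.4115 = 116000 km².
True area of drainage basin: 340000 × cos(15.8°) = 340000 × 0.9622 = 327200 km².
Ratio = 116000 / 327200 ≈ 0.355.

0.355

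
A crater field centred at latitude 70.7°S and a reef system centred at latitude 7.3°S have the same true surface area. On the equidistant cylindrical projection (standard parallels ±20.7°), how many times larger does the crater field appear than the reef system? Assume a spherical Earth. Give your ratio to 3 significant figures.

3.00

In the equirectangular projection with standard parallel φ₀ = 20.7° (x = Rλ cos φ₀, y = Rφ), meridians are true-scale (h = 1) and the parallel scale is k = cos φ₀ / cos φ.
Areal scale at 70.7°: h·k = 1.000 × 2.830 = 2.830.
Areal scale at 7.3°: h·k = 1.000 × 0.9431 = 0.9431.
Ratio = 2.830/0.9431 ≈ 3.00.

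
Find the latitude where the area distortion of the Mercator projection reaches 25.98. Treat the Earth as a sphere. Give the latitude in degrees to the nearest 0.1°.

Mercator areal scale is sec²φ.
sec²φ = 25.98  ⇒  cos²φ = 0.03849  ⇒  cos φ = 0.1962.
φ = arccos(0.1962) ≈ 78.7°.

78.7°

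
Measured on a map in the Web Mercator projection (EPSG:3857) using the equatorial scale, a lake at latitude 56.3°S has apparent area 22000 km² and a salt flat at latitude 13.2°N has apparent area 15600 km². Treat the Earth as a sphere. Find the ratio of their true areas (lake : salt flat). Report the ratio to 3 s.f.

0.458

On Mercator the areal scale is sec²φ, so true area = apparent × cos²φ.
True area of lake: 22000 × cos²(56.3°) = 22000 × 0.3079 = 6773 km².
True area of salt flat: 15600 × cos²(13.2°) = 15600 × 0.9479 = 14790 km².
Ratio = 6773 / 14790 ≈ 0.458.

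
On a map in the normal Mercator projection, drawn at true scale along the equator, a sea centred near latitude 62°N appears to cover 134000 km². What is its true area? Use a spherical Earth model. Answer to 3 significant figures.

29500 km²

For Mercator, h = k = sec φ (a conformal cylindrical projection has a single point scale, 1/cos φ).
Areal scale = k² = sec²φ = 1/cos²(62°) = 1/0.4695² = 4.537.
True area = apparent / (areal scale) = 134000 / 4.537 ≈ 29500 km².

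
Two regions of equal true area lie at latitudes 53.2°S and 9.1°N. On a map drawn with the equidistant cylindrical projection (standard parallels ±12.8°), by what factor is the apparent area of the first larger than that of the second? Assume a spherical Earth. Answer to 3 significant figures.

1.65

With standard parallel φ₀ = 12.8°, the equirectangular projection gives x = Rλ cos φ₀, y = Rφ, so h = 1 and k = cos 12.8° / cos φ.
Areal scale at 53.2°: h·k = 1.000 × 1.628 = 1.628.
Areal scale at 9.1°: h·k = 1.000 × 0.9876 = 0.9876.
Ratio = 1.628/0.9876 ≈ 1.65.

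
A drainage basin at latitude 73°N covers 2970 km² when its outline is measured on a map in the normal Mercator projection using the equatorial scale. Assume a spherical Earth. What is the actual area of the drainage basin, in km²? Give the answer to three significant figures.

254 km²

Mercator is conformal, so the point scale is isotropic: h = k = sec φ = 1/cos φ.
Areal scale = k² = sec²φ = 1/cos²(73°) = 1/0.2924² = 11.70.
True area = apparent / (areal scale) = 2970 / 11.70 ≈ 254 km².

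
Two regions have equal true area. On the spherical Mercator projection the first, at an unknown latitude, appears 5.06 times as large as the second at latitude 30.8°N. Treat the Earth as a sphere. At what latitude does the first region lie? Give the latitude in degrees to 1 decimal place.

Mercator areal scale is sec²φ, so apparent-area ratio = sec²φ₁ / sec²φ₂ = cos²φ₂ / cos²φ₁.
cos²φ₂ / cos²φ₁ = 5.06  ⇒  cos φ₁ = cos 30.8° / √5.06 = 0.8590/2.249 = 0.3819.
φ₁ = arccos(0.3819) ≈ 67.6°.

67.6°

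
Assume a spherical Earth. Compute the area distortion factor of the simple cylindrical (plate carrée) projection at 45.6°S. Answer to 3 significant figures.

1.43

For the equirectangular projection with φ₀ = 0 (plate carrée), h = 1 along meridians and k = sec φ along parallels.
Areal scale = h·k = 1 × sec φ; at 45.6°, h = 1.000, k = 1.429, so h·k = 1.429.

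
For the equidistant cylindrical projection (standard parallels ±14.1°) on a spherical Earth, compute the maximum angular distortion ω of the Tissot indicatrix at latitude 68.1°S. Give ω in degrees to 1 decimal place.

52.8°

With standard parallel φ₀ = 14.1°, the equirectangular projection gives x = Rλ cos φ₀, y = Rφ, so h = 1 and k = cos 14.1° / cos φ.
At 68.1°: h = 1.000, k = 2.600; principal scales a = 2.600, b = 1.000.
sin(ω/2) = (a − b)/(a + b) = 1.600/3.600 = 0.4445, so ω = 2 arcsin(0.4445) ≈ 52.8°.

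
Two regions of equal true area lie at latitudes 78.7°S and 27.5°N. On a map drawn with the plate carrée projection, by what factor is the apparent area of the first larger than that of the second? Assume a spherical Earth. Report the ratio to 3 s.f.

4.53

Plate carrée maps x = Rλ, y = Rφ. The meridian scale is h = 1 and the parallel scale is k = 1/cos φ = sec φ.
Areal scale at 78.7°: h·k = 1.000 × 5.103 = 5.103.
Areal scale at 27.5°: h·k = 1.000 × 1.127 = 1.127.
Ratio = 5.103/1.127 ≈ 4.53.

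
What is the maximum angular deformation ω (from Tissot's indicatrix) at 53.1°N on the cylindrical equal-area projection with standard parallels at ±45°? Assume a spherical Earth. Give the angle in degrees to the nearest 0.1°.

For cylindrical equal-area with standard parallel φ₀, h = cos φ / cos φ₀ and k = cos φ₀ / cos φ, so h·k = 1.
At 53.1°: h = 0.8491, k = 1.178; principal scales a = 1.178, b = 0.8491.
sin(ω/2) = (a − b)/(a + b) = 0.3286/2.027 = 0.1621, so ω = 2 arcsin(0.1621) ≈ 18.7°.

18.7°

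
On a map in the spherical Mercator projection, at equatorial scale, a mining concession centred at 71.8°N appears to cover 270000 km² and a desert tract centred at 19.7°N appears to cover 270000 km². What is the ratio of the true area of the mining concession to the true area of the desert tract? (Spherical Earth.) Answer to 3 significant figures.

0.110

Since Mercator area scale is 1/cos²φ, the true area equals the apparent area multiplied by cos²φ.
True area of mining concession: 270000 × cos²(71.8°) = 270000 × 0.09755 = 26340 km².
True area of desert tract: 270000 × cos²(19.7°) = 270000 × 0.8864 = 239300 km².
Ratio = 26340 / 239300 ≈ 0.110.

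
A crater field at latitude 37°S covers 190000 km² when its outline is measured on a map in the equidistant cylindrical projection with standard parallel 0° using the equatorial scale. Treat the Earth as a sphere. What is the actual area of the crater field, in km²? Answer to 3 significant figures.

152000 km²

Plate carrée maps x = Rλ, y = Rφ. The meridian scale is h = 1 and the parallel scale is k = 1/cos φ = sec φ.
Areal scale = h·k = 1 × sec φ; at 37°, h = 1.000, k = 1.252, so h·k = 1.252.
True area = apparent / (areal scale) = 190000 / 1.252 ≈ 152000 km².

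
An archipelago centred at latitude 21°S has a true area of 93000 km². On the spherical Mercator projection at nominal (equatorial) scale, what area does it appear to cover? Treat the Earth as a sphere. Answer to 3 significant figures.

The Mercator projection is conformal; its linear scale factor is the same in every direction and equals sec φ = 1/cos φ.
Areal scale = k² = sec²φ = 1/cos²(21°) = 1/0.9336² = 1.147.
Apparent area = 93000 × 1.147 ≈ 107000 km².

107000 km²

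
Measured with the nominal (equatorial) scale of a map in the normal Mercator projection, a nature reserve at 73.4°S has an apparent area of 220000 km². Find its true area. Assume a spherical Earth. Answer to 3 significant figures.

18000 km²

For Mercator, h = k = sec φ (a conformal cylindrical projection has a single point scale, 1/cos φ).
Areal scale = k² = sec²φ = 1/cos²(73.4°) = 1/0.2857² = 12.25.
True area = apparent / (areal scale) = 220000 / 12.25 ≈ 18000 km².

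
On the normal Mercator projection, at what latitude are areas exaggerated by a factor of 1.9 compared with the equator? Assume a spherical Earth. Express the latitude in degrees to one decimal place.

Mercator areal scale is sec²φ.
sec²φ = 1.9  ⇒  cos²φ = 0.5263  ⇒  cos φ = 0.7255.
φ = arccos(0.7255) ≈ 43.5°.

43.5°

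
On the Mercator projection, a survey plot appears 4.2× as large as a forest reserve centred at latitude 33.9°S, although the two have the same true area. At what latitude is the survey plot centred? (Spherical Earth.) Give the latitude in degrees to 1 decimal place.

66.1°

For equal true areas on Mercator, apparent areas scale as sec²φ, so the ratio is cos²φ₂ / cos²φ₁.
cos²φ₂ / cos²φ₁ = 4.2  ⇒  cos φ₁ = cos 33.9° / √4.2 = 0.8300/2.049 = 0.4050.
φ₁ = arccos(0.4050) ≈ 66.1°.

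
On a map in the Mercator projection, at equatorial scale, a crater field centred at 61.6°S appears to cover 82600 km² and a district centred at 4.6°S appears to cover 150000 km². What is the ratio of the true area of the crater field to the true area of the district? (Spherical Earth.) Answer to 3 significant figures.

Mercator's areal exaggeration is sec²φ; hence true area = (apparent area) · cos²φ.
True area of crater field: 82600 × cos²(61.6°) = 82600 × 0.2262 = 18690 km².
True area of district: 150000 × cos²(4.6°) = 150000 × 0.9936 = 149000 km².
Ratio = 18690 / 149000 ≈ 0.125.

0.125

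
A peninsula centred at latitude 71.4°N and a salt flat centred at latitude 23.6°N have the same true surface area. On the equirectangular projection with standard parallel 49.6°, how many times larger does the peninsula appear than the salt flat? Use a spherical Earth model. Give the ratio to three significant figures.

The equidistant cylindrical projection with φ₀ = 49.6° has h = 1 (meridians true) and k = cos φ₀ / cos φ along parallels.
Areal scale at 71.4°: h·k = 1.000 × 2.032 = 2.032.
Areal scale at 23.6°: h·k = 1.000 × 0.7073 = 0.7073.
Ratio = 2.032/0.7073 ≈ 2.87.

2.87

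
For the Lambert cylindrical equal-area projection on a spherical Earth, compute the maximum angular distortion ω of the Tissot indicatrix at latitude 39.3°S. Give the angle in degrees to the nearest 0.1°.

The Lambert cylindrical equal-area projection is the cylindrical equal-area projection with its standard parallel at the equator (φ₀ = 0). A cylindrical equal-area projection with standard parallel φ₀ has meridian scale h = cos φ / cos φ₀ and parallel scale k = cos φ₀ / cos φ (so areas are preserved, h·k = 1).
At 39.3°: h = 0.7738, k = 1.292; principal scales a = 1.292, b = 0.7738.
sin(ω/2) = (a − b)/(a + b) = 0.5184/2.066 = 0.2509, so ω = 2 arcsin(0.2509) ≈ 29.1°.

29.1°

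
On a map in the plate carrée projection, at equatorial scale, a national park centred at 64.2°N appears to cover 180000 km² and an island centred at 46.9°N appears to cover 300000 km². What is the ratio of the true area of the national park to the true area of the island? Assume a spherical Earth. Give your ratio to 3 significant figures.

0.382

On the plate carrée, areal scale = h·k = 1 × sec φ, so true area = apparent × cos φ.
True area of national park: 180000 × cos(64.2°) = 180000 × 0.4352 = 78340 km².
True area of island: 300000 × cos(46.9°) = 300000 × 0.6833 = 205000 km².
Ratio = 78340 / 205000 ≈ 0.382.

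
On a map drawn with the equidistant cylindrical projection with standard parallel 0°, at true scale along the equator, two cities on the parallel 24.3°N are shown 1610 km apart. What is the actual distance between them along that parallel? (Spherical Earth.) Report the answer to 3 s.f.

For the equirectangular projection with φ₀ = 0 (plate carrée), h = 1 along meridians and k = sec φ along parallels.
Along the parallel at 24.3°, map distances are exaggerated by k = sec 24.3° = 1.097.
True distance = 1610 / 1.097 = 1610 × cos 24.3° ≈ 1470 km.

1470 km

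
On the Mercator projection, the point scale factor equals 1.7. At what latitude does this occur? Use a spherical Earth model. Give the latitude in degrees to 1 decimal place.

Mercator scale is k = sec φ = 1/cos φ.
1/cos φ = 1.7  ⇒  cos φ = 0.5882  ⇒  φ = arccos(0.5882) ≈ 54.0°.

54.0°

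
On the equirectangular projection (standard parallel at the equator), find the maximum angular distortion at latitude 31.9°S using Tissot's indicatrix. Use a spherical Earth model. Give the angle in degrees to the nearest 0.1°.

For the equirectangular projection with φ₀ = 0 (plate carrée), h = 1 along meridians and k = sec φ along parallels.
At 31.9°: h = 1.000, k = 1.178; principal scales a = 1.178, b = 1.000.
sin(ω/2) = (a − b)/(a + b) = 0.1779/2.178 = 0.08168, so ω = 2 arcsin(0.08168) ≈ 9.4°.

9.4°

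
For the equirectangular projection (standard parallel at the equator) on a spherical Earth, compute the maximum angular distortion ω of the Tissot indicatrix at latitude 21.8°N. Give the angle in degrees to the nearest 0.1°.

4.3°

Plate carrée maps x = Rλ, y = Rφ. The meridian scale is h = 1 and the parallel scale is k = 1/cos φ = sec φ.
At 21.8°: h = 1.000, k = 1.077; principal scales a = 1.077, b = 1.000.
sin(ω/2) = (a − b)/(a + b) = 0.07702/2.077 = 0.03708, so ω = 2 arcsin(0.03708) ≈ 4.3°.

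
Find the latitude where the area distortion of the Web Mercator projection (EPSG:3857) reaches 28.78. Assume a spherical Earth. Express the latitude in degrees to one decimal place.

Mercator areal scale is sec²φ.
sec²φ = 28.78  ⇒  cos²φ = 0.03475  ⇒  cos φ = 0.1864.
φ = arccos(0.1864) ≈ 79.3°.

79.3°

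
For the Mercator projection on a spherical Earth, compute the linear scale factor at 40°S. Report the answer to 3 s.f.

Mercator is conformal, so the point scale is isotropic: h = k = sec φ = 1/cos φ.
k = 1/cos 40° = 1/0.7660 = 1.305.

1.31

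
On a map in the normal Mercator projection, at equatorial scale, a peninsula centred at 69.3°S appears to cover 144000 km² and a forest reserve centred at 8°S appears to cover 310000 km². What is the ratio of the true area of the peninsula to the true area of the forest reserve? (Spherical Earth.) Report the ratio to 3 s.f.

Mercator's areal exaggeration is sec²φ; hence true area = (apparent area) · cos²φ.
True area of peninsula: 144000 × cos²(69.3°) = 144000 × 0.1249 = 17990 km².
True area of forest reserve: 310000 × cos²(8°) = 310000 × 0.9806 = 304000 km².
Ratio = 17990 / 304000 ≈ 0.0592.

0.0592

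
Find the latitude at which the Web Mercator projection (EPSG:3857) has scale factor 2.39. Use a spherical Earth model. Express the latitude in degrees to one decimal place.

65.3°

Mercator scale is k = sec φ = 1/cos φ.
1/cos φ = 2.39  ⇒  cos φ = 0.4184  ⇒  φ = arccos(0.4184) ≈ 65.3°.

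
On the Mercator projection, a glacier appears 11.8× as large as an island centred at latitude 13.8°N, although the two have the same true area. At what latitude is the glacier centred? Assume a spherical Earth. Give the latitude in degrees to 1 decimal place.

73.6°

For equal true areas on Mercator, apparent areas scale as sec²φ, so the ratio is cos²φ₂ / cos²φ₁.
cos²φ₂ / cos²φ₁ = 11.8  ⇒  cos φ₁ = cos 13.8° / √11.8 = 0.9711/3.435 = 0.2827.
φ₁ = arccos(0.2827) ≈ 73.6°.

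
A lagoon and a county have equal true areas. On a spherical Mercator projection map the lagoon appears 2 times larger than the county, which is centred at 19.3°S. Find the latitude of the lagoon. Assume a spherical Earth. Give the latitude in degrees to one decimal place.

For equal true areas on Mercator, apparent areas scale as sec²φ, so the ratio is cos²φ₂ / cos²φ₁.
cos²φ₂ / cos²φ₁ = 2  ⇒  cos φ₁ = cos 19.3° / √2 = 0.9438/1.414 = 0.6674.
φ₁ = arccos(0.6674) ≈ 48.1°.

48.1°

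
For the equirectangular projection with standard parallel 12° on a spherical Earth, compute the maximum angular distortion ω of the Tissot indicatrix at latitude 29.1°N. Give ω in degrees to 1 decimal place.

6.5°

The equidistant cylindrical projection with φ₀ = 12° has h = 1 (meridians true) and k = cos φ₀ / cos φ along parallels.
At 29.1°: h = 1.000, k = 1.119; principal scales a = 1.119, b = 1.000.
sin(ω/2) = (a − b)/(a + b) = 0.1195/2.119 = 0.05636, so ω = 2 arcsin(0.05636) ≈ 6.5°.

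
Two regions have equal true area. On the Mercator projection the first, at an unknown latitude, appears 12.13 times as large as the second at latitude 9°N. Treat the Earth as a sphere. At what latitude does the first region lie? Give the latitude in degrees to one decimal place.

73.5°

For equal true areas on Mercator, apparent areas scale as sec²φ, so the ratio is cos²φ₂ / cos²φ₁.
cos²φ₂ / cos²φ₁ = 12.13  ⇒  cos φ₁ = cos 9° / √12.13 = 0.9877/3.483 = 0.2836.
φ₁ = arccos(0.2836) ≈ 73.5°.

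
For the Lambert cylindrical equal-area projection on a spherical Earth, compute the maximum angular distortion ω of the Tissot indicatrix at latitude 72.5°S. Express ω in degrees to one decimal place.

The Lambert cylindrical equal-area projection is the cylindrical equal-area projection with its standard parallel at the equator (φ₀ = 0). For cylindrical equal-area with standard parallel φ₀, h = cos φ / cos φ₀ and k = cos φ₀ / cos φ, so h·k = 1.
At 72.5°: h = 0.3007, k = 3.326; principal scales a = 3.326, b = 0.3007.
sin(ω/2) = (a − b)/(a + b) = 3.025/3.626 = 0.8341, so ω = 2 arcsin(0.8341) ≈ 113.1°.

113.1°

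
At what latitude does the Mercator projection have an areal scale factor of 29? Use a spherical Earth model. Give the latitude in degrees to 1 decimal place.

Mercator areal scale is sec²φ.
sec²φ = 29  ⇒  cos²φ = 0.03448  ⇒  cos φ = 0.1857.
φ = arccos(0.1857) ≈ 79.3°.

79.3°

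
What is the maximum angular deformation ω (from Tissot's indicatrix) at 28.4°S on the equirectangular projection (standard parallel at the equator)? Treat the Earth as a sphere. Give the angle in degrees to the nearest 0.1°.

Plate carrée maps x = Rλ, y = Rφ. The meridian scale is h = 1 and the parallel scale is k = 1/cos φ = sec φ.
At 28.4°: h = 1.000, k = 1.137; principal scales a = 1.137, b = 1.000.
sin(ω/2) = (a − b)/(a + b) = 0.1368/2.137 = 0.06403, so ω = 2 arcsin(0.06403) ≈ 7.3°.

7.3°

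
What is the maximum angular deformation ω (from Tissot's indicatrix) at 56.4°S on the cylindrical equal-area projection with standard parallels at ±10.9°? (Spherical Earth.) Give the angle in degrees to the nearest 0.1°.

Cylindrical equal-area (φ₀ = 10.9°): h = cos φ / cos 10.9° along meridians, k = cos 10.9° / cos φ along parallels; h·k = 1.
At 56.4°: h = 0.5636, k = 1.774; principal scales a = 1.774, b = 0.5636.
sin(ω/2) = (a − b)/(a + b) = 1.211/2.338 = 0.5179, so ω = 2 arcsin(0.5179) ≈ 62.4°.

62.4°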